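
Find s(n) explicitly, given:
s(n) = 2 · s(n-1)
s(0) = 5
Pure geometric recurrence with ratio 2.
By induction s(n) = s(0) · (2)^n = 5 \cdot 2^{n}.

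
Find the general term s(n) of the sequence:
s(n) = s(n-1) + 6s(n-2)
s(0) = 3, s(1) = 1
Characteristic equation: x² - x - 6 = 0, which factors as (x - (-2))(x - (3)) = 0.
Roots r₁ = -2, r₂ = 3 (distinct).
General solution: s(n) = A·(-2)^n + B·(3)^n.
From s(0) = 3: A + B = 3.
From s(1) = 1: -2A + 3B = 1.
Solving: A = \frac{8}{5}, B = \frac{7}{5}.
So s(n) = \frac{8 \left(-2\right)^{n}}{5} + \frac{7 \cdot 3^{n}}{5}.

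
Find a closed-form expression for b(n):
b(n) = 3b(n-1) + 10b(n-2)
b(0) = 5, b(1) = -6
Characteristic equation: x² - 3x - 10 = 0, which factors as (x - (-2))(x - (5)) = 0.
Roots r₁ = -2, r₂ = 5 (distinct).
General solution: b(n) = A·(-2)^n + B·(5)^n.
From b(0) = 5: A + B = 5.
From b(1) = -6: -2A + 5B = -6.
Solving: A = \frac{31}{7}, B = \frac{4}{7}.
So b(n) = \frac{31 \left(-2\right)^{n}}{7} + \frac{4 \cdot 5^{n}}{7}.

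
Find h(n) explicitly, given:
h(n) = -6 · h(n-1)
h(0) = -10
Pure geometric recurrence with ratio -6.
By induction h(n) = h(0) · (-6)^n = - 10 \left(-6\right)^{n}.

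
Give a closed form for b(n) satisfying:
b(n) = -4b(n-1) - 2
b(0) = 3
First-order linear non-homogeneous.
Homogeneous solution: b_h(n) = A·(-4)^n.
Try constant particular solution b_p = K: K = -4K - 2 ⇒ K = - \frac{2}{5}.
General: b(n) = A·(-4)^n - \frac{2}{5}.
Apply b(0) = 3: A - \frac{2}{5} = 3 ⇒ A = \frac{17}{5}.
So b(n) = \frac{17 \left(-4\right)^{n}}{5} - \frac{2}{5}.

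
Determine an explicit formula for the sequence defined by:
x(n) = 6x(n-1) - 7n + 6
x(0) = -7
First-order linear with linear forcing.
Homogeneous solution: x_h(n) = A·(6)^n.
Try particular x_p(n) = pn + q. Substituting:
  pn + q = 6(p(n-1) + q) - 7n + 6.
Matching the n-coefficient: p = 6p - 7 ⇒ p = \frac{7}{5}.
Matching constants: q = -6p + 6q + 6 ⇒ q = \frac{12}{25}.
General: x(n) = A·(6)^n + \frac{7 n}{5} + \frac{12}{25}.
Apply x(0) = -7: A + \frac{12}{25} = -7 ⇒ A = - \frac{187}{25}.
So x(n) = - \frac{187 \cdot 6^{n}}{25} + \frac{7 n}{5} + \frac{12}{25}.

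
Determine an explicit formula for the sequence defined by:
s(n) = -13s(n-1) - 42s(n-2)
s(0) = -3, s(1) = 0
Characteristic equation: x² + 13x + 42 = 0, which factors as (x - (-6))(x - (-7)) = 0.
Roots r₁ = -6, r₂ = -7 (distinct).
General solution: s(n) = A·(-6)^n + B·(-7)^n.
From s(0) = -3: A + B = -3.
From s(1) = 0: -6A - 7B = 0.
Solving: A = -21, B = 18.
So s(n) = - 21 \left(-6\right)^{n} + 18 \left(-7\right)^{n}.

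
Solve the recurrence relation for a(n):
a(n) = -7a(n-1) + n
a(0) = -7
First-order linear with linear forcing.
Homogeneous solution: a_h(n) = A·(-7)^n.
Try particular a_p(n) = pn + q. Substituting:
  pn + q = -7(p(n-1) + q) + n.
Matching the n-coefficient: p = -7p + 1 ⇒ p = \frac{1}{8}.
Matching constants: q = 7p - 7q ⇒ q = \frac{7}{64}.
General: a(n) = A·(-7)^n + \frac{n}{8} + \frac{7}{64}.
Apply a(0) = -7: A + \frac{7}{64} = -7 ⇒ A = - \frac{455}{64}.
So a(n) = - \frac{455 \left(-7\right)^{n}}{64} + \frac{n}{8} + \frac{7}{64}.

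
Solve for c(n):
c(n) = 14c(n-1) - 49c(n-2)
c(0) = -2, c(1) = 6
Characteristic equation: x² - 14x + 49 = 0, which is (x - (7))².
Repeated root r = 7.
General solution: c(n) = (A + Bn)·(7)^n.
From c(0) = -2: A = -2.
From c(1) = 6: (A + B)·(7) = 6 ⇒ B = \frac{20}{7}.
So c(n) = \left(\frac{20 n}{7} - 2\right) \cdot (7)^n.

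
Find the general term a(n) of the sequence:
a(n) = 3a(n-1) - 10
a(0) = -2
First-order linear non-homogeneous.
Homogeneous solution: a_h(n) = A·(3)^n.
Try constant particular solution a_p = K: K = 3K - 10 ⇒ K = 5.
General: a(n) = A·(3)^n + 5.
Apply a(0) = -2: A + 5 = -2 ⇒ A = -7.
So a(n) = 5 - 7 \cdot 3^{n}.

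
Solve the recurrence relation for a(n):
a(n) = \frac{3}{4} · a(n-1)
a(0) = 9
Pure geometric recurrence with ratio \frac{3}{4}.
By induction a(n) = a(0) · (\frac{3}{4})^n = 9 \left(\frac{3}{4}\right)^{n}.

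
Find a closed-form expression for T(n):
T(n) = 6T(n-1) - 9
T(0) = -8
First-order linear non-homogeneous.
Homogeneous solution: T_h(n) = A·(6)^n.
Try constant particular solution T_p = K: K = 6K - 9 ⇒ K = \frac{9}{5}.
General: T(n) = A·(6)^n + \frac{9}{5}.
Apply T(0) = -8: A + \frac{9}{5} = -8 ⇒ A = - \frac{49}{5}.
So T(n) = \frac{9}{5} - \frac{49 \cdot 6^{n}}{5}.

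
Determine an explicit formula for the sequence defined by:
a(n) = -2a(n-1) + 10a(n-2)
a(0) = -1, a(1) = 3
Characteristic equation: x² + 2x - 10 = 0.
Discriminant Δ = (-2)² + 4·(10) = 44.
Roots r₁,₂ = (-2 ± √44)/2, so r₁ = -1 + \sqrt{11}, r₂ = - \sqrt{11} - 1.
General solution: a(n) = A·r₁^n + B·r₂^n.
From the initial conditions, A + B = -1 and r₁A + r₂B = 3.
Since r₁ - r₂ = √44: A = (3 - (-1)r₂)/√44 = - \frac{1}{2} + \frac{\sqrt{11}}{11}, and B = -1 - A = - \frac{1}{2} - \frac{\sqrt{11}}{11}.
So a(n) = \left(- \frac{1}{2} + \frac{\sqrt{11}}{11}\right)\left(-1 + \sqrt{11}\right)^n + \left(- \frac{1}{2} - \frac{\sqrt{11}}{11}\right)\left(- \sqrt{11} - 1\right)^n.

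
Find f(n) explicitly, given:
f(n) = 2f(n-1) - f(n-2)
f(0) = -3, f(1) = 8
Characteristic equation: x² - 2x + 1 = 0, which is (x - (1))².
Repeated root r = 1.
General solution: f(n) = (A + Bn)·(1)^n.
From f(0) = -3: A = -3.
From f(1) = 8: (A + B)·(1) = 8 ⇒ B = 11.
So f(n) = \left(11 n - 3\right) \cdot (1)^n.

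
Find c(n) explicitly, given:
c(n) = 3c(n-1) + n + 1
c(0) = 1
First-order linear with linear forcing.
Homogeneous solution: c_h(n) = A·(3)^n.
Try particular c_p(n) = pn + q. Substituting:
  pn + q = 3(p(n-1) + q) + n + 1.
Matching the n-coefficient: p = 3p + 1 ⇒ p = - \frac{1}{2}.
Matching constants: q = -3p + 3q + 1 ⇒ q = - \frac{5}{4}.
General: c(n) = A·(3)^n - \frac{n}{2} - \frac{5}{4}.
Apply c(0) = 1: A - \frac{5}{4} = 1 ⇒ A = \frac{9}{4}.
So c(n) = \frac{9 \cdot 3^{n}}{4} - \frac{n}{2} - \frac{5}{4}.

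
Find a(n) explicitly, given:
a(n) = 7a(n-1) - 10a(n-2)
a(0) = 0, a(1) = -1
Characteristic equation: x² - 7x + 10 = 0, which factors as (x - (5))(x - (2)) = 0.
Roots r₁ = 5, r₂ = 2 (distinct).
General solution: a(n) = A·(5)^n + B·(2)^n.
From a(0) = 0: A + B = 0.
From a(1) = -1: 5A + 2B = -1.
Solving: A = - \frac{1}{3}, B = \frac{1}{3}.
So a(n) = \frac{2^{n}}{3} - \frac{5^{n}}{3}.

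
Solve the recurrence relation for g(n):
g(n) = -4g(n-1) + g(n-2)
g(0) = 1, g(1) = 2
Characteristic equation: x² + 4x - 1 = 0.
Discriminant Δ = (-4)² + 4·(1) = 20.
Roots r₁,₂ = (-4 ± √20)/2, so r₁ = -2 + \sqrt{5}, r₂ = - \sqrt{5} - 2.
General solution: g(n) = A·r₁^n + B·r₂^n.
From the initial conditions, A + B = 1 and r₁A + r₂B = 2.
Since r₁ - r₂ = √20: A = (2 - (1)r₂)/√20 = \frac{1}{2} + \frac{2 \sqrt{5}}{5}, and B = 1 - A = \frac{1}{2} - \frac{2 \sqrt{5}}{5}.
So g(n) = \left(\frac{1}{2} + \frac{2 \sqrt{5}}{5}\right)\left(-2 + \sqrt{5}\right)^n + \left(\frac{1}{2} - \frac{2 \sqrt{5}}{5}\right)\left(- \sqrt{5} - 2\right)^n.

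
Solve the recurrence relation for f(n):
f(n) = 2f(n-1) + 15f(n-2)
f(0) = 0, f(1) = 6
Characteristic equation: x² - 2x - 15 = 0, which factors as (x - (-3))(x - (5)) = 0.
Roots r₁ = -3, r₂ = 5 (distinct).
General solution: f(n) = A·(-3)^n + B·(5)^n.
From f(0) = 0: A + B = 0.
From f(1) = 6: -3A + 5B = 6.
Solving: A = - \frac{3}{4}, B = \frac{3}{4}.
So f(n) = - \frac{3 \left(-3\right)^{n}}{4} + \frac{3 \cdot 5^{n}}{4}.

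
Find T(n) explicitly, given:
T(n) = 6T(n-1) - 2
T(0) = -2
First-order linear non-homogeneous.
Homogeneous solution: T_h(n) = A·(6)^n.
Try constant particular solution T_p = K: K = 6K - 2 ⇒ K = \frac{2}{5}.
General: T(n) = A·(6)^n + \frac{2}{5}.
Apply T(0) = -2: A + \frac{2}{5} = -2 ⇒ A = - \frac{12}{5}.
So T(n) = \frac{2}{5} - \frac{12 \cdot 6^{n}}{5}.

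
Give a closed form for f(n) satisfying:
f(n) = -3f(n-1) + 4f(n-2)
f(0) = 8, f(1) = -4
Characteristic equation: x² + 3x - 4 = 0, which factors as (x - (-4))(x - (1)) = 0.
Roots r₁ = -4, r₂ = 1 (distinct).
General solution: f(n) = A·(-4)^n + B·(1)^n.
From f(0) = 8: A + B = 8.
From f(1) = -4: -4A + B = -4.
Solving: A = \frac{12}{5}, B = \frac{28}{5}.
So f(n) = \frac{12 \left(-4\right)^{n}}{5} + \frac{28}{5}.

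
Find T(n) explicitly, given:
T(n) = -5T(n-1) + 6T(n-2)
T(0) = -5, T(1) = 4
Characteristic equation: x² + 5x - 6 = 0, which factors as (x - (1))(x - (-6)) = 0.
Roots r₁ = 1, r₂ = -6 (distinct).
General solution: T(n) = A·(1)^n + B·(-6)^n.
From T(0) = -5: A + B = -5.
From T(1) = 4: A - 6B = 4.
Solving: A = - \frac{26}{7}, B = - \frac{9}{7}.
So T(n) = - \frac{9 \left(-6\right)^{n}}{7} - \frac{26}{7}.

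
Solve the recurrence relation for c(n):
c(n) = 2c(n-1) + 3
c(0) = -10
First-order linear non-homogeneous.
Homogeneous solution: c_h(n) = A·(2)^n.
Try constant particular solution c_p = K: K = 2K + 3 ⇒ K = -3.
General: c(n) = A·(2)^n - 3.
Apply c(0) = -10: A - 3 = -10 ⇒ A = -7.
So c(n) = - 7 \cdot 2^{n} - 3.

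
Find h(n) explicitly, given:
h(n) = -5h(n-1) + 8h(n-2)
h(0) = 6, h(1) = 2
Characteristic equation: x² + 5x - 8 = 0.
Discriminant Δ = (-5)² + 4·(8) = 57.
Roots r₁,₂ = (-5 ± √57)/2, so r₁ = - \frac{5}{2} + \frac{\sqrt{57}}{2}, r₂ = - \frac{\sqrt{57}}{2} - \frac{5}{2}.
General solution: h(n) = A·r₁^n + B·r₂^n.
From the initial conditions, A + B = 6 and r₁A + r₂B = 2.
Since r₁ - r₂ = √57: A = (2 - (6)r₂)/√57 = \frac{17 \sqrt{57}}{57} + 3, and B = 6 - A = 3 - \frac{17 \sqrt{57}}{57}.
So h(n) = \left(\frac{17 \sqrt{57}}{57} + 3\right)\left(- \frac{5}{2} + \frac{\sqrt{57}}{2}\right)^n + \left(3 - \frac{17 \sqrt{57}}{57}\right)\left(- \frac{\sqrt{57}}{2} - \frac{5}{2}\right)^n.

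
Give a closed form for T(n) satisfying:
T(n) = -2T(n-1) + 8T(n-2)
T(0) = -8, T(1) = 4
Characteristic equation: x² + 2x - 8 = 0, which factors as (x - (2))(x - (-4)) = 0.
Roots r₁ = 2, r₂ = -4 (distinct).
General solution: T(n) = A·(2)^n + B·(-4)^n.
From T(0) = -8: A + B = -8.
From T(1) = 4: 2A - 4B = 4.
Solving: A = - \frac{14}{3}, B = - \frac{10}{3}.
So T(n) = - \frac{10 \left(-4\right)^{n}}{3} - \frac{14 \cdot 2^{n}}{3}.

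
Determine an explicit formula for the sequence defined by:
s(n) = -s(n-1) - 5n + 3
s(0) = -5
First-order linear with linear forcing.
Homogeneous solution: s_h(n) = A·(-1)^n.
Try particular s_p(n) = pn + q. Substituting:
  pn + q = -(p(n-1) + q) - 5n + 3.
Matching the n-coefficient: p = -p - 5 ⇒ p = - \frac{5}{2}.
Matching constants: q = p - q + 3 ⇒ q = \frac{1}{4}.
General: s(n) = A·(-1)^n - \frac{5 n}{2} + \frac{1}{4}.
Apply s(0) = -5: A + \frac{1}{4} = -5 ⇒ A = - \frac{21}{4}.
So s(n) = - \frac{21 \left(-1\right)^{n}}{4} - \frac{5 n}{2} + \frac{1}{4}.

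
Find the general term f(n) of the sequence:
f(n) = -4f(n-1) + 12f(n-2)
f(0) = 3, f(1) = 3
Characteristic equation: x² + 4x - 12 = 0, which factors as (x - (2))(x - (-6)) = 0.
Roots r₁ = 2, r₂ = -6 (distinct).
General solution: f(n) = A·(2)^n + B·(-6)^n.
From f(0) = 3: A + B = 3.
From f(1) = 3: 2A - 6B = 3.
Solving: A = \frac{21}{8}, B = \frac{3}{8}.
So f(n) = \frac{3 \left(-6\right)^{n}}{8} + \frac{21 \cdot 2^{n}}{8}.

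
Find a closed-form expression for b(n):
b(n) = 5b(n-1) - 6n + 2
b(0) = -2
First-order linear with linear forcing.
Homogeneous solution: b_h(n) = A·(5)^n.
Try particular b_p(n) = pn + q. Substituting:
  pn + q = 5(p(n-1) + q) - 6n + 2.
Matching the n-coefficient: p = 5p - 6 ⇒ p = \frac{3}{2}.
Matching constants: q = -5p + 5q + 2 ⇒ q = \frac{11}{8}.
General: b(n) = A·(5)^n + \frac{3 n}{2} + \frac{11}{8}.
Apply b(0) = -2: A + \frac{11}{8} = -2 ⇒ A = - \frac{27}{8}.
So b(n) = - \frac{27 \cdot 5^{n}}{8} + \frac{3 n}{2} + \frac{11}{8}.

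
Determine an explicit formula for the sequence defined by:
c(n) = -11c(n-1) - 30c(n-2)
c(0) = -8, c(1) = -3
Characteristic equation: x² + 11x + 30 = 0, which factors as (x - (-5))(x - (-6)) = 0.
Roots r₁ = -5, r₂ = -6 (distinct).
General solution: c(n) = A·(-5)^n + B·(-6)^n.
From c(0) = -8: A + B = -8.
From c(1) = -3: -5A - 6B = -3.
Solving: A = -51, B = 43.
So c(n) = - 51 \left(-5\right)^{n} + 43 \left(-6\right)^{n}.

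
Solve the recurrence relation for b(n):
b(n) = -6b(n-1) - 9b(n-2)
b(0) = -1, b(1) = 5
Characteristic equation: x² + 6x + 9 = 0, which is (x - (-3))².
Repeated root r = -3.
General solution: b(n) = (A + Bn)·(-3)^n.
From b(0) = -1: A = -1.
From b(1) = 5: (A + B)·(-3) = 5 ⇒ B = - \frac{2}{3}.
So b(n) = \left(- \frac{2 n}{3} - 1\right) \cdot (-3)^n.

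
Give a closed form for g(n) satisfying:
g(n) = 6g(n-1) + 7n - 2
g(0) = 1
First-order linear with linear forcing.
Homogeneous solution: g_h(n) = A·(6)^n.
Try particular g_p(n) = pn + q. Substituting:
  pn + q = 6(p(n-1) + q) + 7n - 2.
Matching the n-coefficient: p = 6p + 7 ⇒ p = - \frac{7}{5}.
Matching constants: q = -6p + 6q - 2 ⇒ q = - \frac{32}{25}.
General: g(n) = A·(6)^n - \frac{7 n}{5} - \frac{32}{25}.
Apply g(0) = 1: A - \frac{32}{25} = 1 ⇒ A = \frac{57}{25}.
So g(n) = \frac{57 \cdot 6^{n}}{25} - \frac{7 n}{5} - \frac{32}{25}.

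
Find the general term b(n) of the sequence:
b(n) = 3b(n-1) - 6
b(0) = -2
First-order linear non-homogeneous.
Homogeneous solution: b_h(n) = A·(3)^n.
Try constant particular solution b_p = K: K = 3K - 6 ⇒ K = 3.
General: b(n) = A·(3)^n + 3.
Apply b(0) = -2: A + 3 = -2 ⇒ A = -5.
So b(n) = 3 - 5 \cdot 3^{n}.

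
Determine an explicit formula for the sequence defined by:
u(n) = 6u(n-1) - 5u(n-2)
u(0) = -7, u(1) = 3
Characteristic equation: x² - 6x + 5 = 0, which factors as (x - (1))(x - (5)) = 0.
Roots r₁ = 1, r₂ = 5 (distinct).
General solution: u(n) = A·(1)^n + B·(5)^n.
From u(0) = -7: A + B = -7.
From u(1) = 3: A + 5B = 3.
Solving: A = - \frac{19}{2}, B = \frac{5}{2}.
So u(n) = \frac{5 \cdot 5^{n}}{2} - \frac{19}{2}.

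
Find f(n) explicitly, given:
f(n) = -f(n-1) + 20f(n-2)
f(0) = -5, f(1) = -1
Characteristic equation: x² + x - 20 = 0, which factors as (x - (4))(x - (-5)) = 0.
Roots r₁ = 4, r₂ = -5 (distinct).
General solution: f(n) = A·(4)^n + B·(-5)^n.
From f(0) = -5: A + B = -5.
From f(1) = -1: 4A - 5B = -1.
Solving: A = - \frac{26}{9}, B = - \frac{19}{9}.
So f(n) = - \frac{19 \left(-5\right)^{n}}{9} - \frac{26 \cdot 4^{n}}{9}.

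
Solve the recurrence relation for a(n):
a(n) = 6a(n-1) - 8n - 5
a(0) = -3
First-order linear with linear forcing.
Homogeneous solution: a_h(n) = A·(6)^n.
Try particular a_p(n) = pn + q. Substituting:
  pn + q = 6(p(n-1) + q) - 8n - 5.
Matching the n-coefficient: p = 6p - 8 ⇒ p = \frac{8}{5}.
Matching constants: q = -6p + 6q - 5 ⇒ q = \frac{73}{25}.
General: a(n) = A·(6)^n + \frac{8 n}{5} + \frac{73}{25}.
Apply a(0) = -3: A + \frac{73}{25} = -3 ⇒ A = - \frac{148}{25}.
So a(n) = - \frac{148 \cdot 6^{n}}{25} + \frac{8 n}{5} + \frac{73}{25}.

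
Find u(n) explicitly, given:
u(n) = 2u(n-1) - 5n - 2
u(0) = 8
First-order linear with linear forcing.
Homogeneous solution: u_h(n) = A·(2)^n.
Try particular u_p(n) = pn + q. Substituting:
  pn + q = 2(p(n-1) + q) - 5n - 2.
Matching the n-coefficient: p = 2p - 5 ⇒ p = 5.
Matching constants: q = -2p + 2q - 2 ⇒ q = 12.
General: u(n) = A·(2)^n + 5 n + 12.
Apply u(0) = 8: A + 12 = 8 ⇒ A = -4.
So u(n) = - 4 \cdot 2^{n} + 5 n + 12.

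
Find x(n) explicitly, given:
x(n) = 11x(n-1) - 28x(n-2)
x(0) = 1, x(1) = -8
Characteristic equation: x² - 11x + 28 = 0, which factors as (x - (4))(x - (7)) = 0.
Roots r₁ = 4, r₂ = 7 (distinct).
General solution: x(n) = A·(4)^n + B·(7)^n.
From x(0) = 1: A + B = 1.
From x(1) = -8: 4A + 7B = -8.
Solving: A = 5, B = -4.
So x(n) = 5 \cdot 4^{n} - 4 \cdot 7^{n}.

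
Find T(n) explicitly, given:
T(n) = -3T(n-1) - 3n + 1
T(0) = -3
First-order linear with linear forcing.
Homogeneous solution: T_h(n) = A·(-3)^n.
Try particular T_p(n) = pn + q. Substituting:
  pn + q = -3(p(n-1) + q) - 3n + 1.
Matching the n-coefficient: p = -3p - 3 ⇒ p = - \frac{3}{4}.
Matching constants: q = 3p - 3q + 1 ⇒ q = - \frac{5}{16}.
General: T(n) = A·(-3)^n - \frac{3 n}{4} - \frac{5}{16}.
Apply T(0) = -3: A - \frac{5}{16} = -3 ⇒ A = - \frac{43}{16}.
So T(n) = - \frac{43 \left(-3\right)^{n}}{16} - \frac{3 n}{4} - \frac{5}{16}.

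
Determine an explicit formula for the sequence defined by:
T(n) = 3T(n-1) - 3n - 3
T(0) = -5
First-order linear with linear forcing.
Homogeneous solution: T_h(n) = A·(3)^n.
Try particular T_p(n) = pn + q. Substituting:
  pn + q = 3(p(n-1) + q) - 3n - 3.
Matching the n-coefficient: p = 3p - 3 ⇒ p = \frac{3}{2}.
Matching constants: q = -3p + 3q - 3 ⇒ q = \frac{15}{4}.
General: T(n) = A·(3)^n + \frac{3 n}{2} + \frac{15}{4}.
Apply T(0) = -5: A + \frac{15}{4} = -5 ⇒ A = - \frac{35}{4}.
So T(n) = - \frac{35 \cdot 3^{n}}{4} + \frac{3 n}{2} + \frac{15}{4}.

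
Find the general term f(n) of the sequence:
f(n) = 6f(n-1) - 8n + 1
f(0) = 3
First-order linear with linear forcing.
Homogeneous solution: f_h(n) = A·(6)^n.
Try particular f_p(n) = pn + q. Substituting:
  pn + q = 6(p(n-1) + q) - 8n + 1.
Matching the n-coefficient: p = 6p - 8 ⇒ p = \frac{8}{5}.
Matching constants: q = -6p + 6q + 1 ⇒ q = \frac{43}{25}.
General: f(n) = A·(6)^n + \frac{8 n}{5} + \frac{43}{25}.
Apply f(0) = 3: A + \frac{43}{25} = 3 ⇒ A = \frac{32}{25}.
So f(n) = \frac{32 \cdot 6^{n}}{25} + \frac{8 n}{5} + \frac{43}{25}.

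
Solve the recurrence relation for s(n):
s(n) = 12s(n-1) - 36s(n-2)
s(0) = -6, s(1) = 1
Characteristic equation: x² - 12x + 36 = 0, which is (x - (6))².
Repeated root r = 6.
General solution: s(n) = (A + Bn)·(6)^n.
From s(0) = -6: A = -6.
From s(1) = 1: (A + B)·(6) = 1 ⇒ B = \frac{37}{6}.
So s(n) = \left(\frac{37 n}{6} - 6\right) \cdot (6)^n.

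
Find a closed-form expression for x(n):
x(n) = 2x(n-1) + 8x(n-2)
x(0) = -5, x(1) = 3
Characteristic equation: x² - 2x - 8 = 0, which factors as (x - (-2))(x - (4)) = 0.
Roots r₁ = -2, r₂ = 4 (distinct).
General solution: x(n) = A·(-2)^n + B·(4)^n.
From x(0) = -5: A + B = -5.
From x(1) = 3: -2A + 4B = 3.
Solving: A = - \frac{23}{6}, B = - \frac{7}{6}.
So x(n) = - \frac{23 \left(-2\right)^{n}}{6} - \frac{7 \cdot 4^{n}}{6}.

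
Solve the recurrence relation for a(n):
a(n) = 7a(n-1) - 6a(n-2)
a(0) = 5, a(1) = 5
Characteristic equation: x² - 7x + 6 = 0, which factors as (x - (1))(x - (6)) = 0.
Roots r₁ = 1, r₂ = 6 (distinct).
General solution: a(n) = A·(1)^n + B·(6)^n.
From a(0) = 5: A + B = 5.
From a(1) = 5: A + 6B = 5.
Solving: A = 5, B = 0.
So a(n) = 5.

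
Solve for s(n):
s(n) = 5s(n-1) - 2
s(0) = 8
First-order linear non-homogeneous.
Homogeneous solution: s_h(n) = A·(5)^n.
Try constant particular solution s_p = K: K = 5K - 2 ⇒ K = \frac{1}{2}.
General: s(n) = A·(5)^n + \frac{1}{2}.
Apply s(0) = 8: A + \frac{1}{2} = 8 ⇒ A = \frac{15}{2}.
So s(n) = \frac{15 \cdot 5^{n}}{2} + \frac{1}{2}.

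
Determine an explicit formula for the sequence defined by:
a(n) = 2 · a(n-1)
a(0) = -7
Pure geometric recurrence with ratio 2.
By induction a(n) = a(0) · (2)^n = - 7 \cdot 2^{n}.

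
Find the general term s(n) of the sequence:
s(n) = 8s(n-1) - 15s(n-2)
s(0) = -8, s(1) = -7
Characteristic equation: x² - 8x + 15 = 0, which factors as (x - (3))(x - (5)) = 0.
Roots r₁ = 3, r₂ = 5 (distinct).
General solution: s(n) = A·(3)^n + B·(5)^n.
From s(0) = -8: A + B = -8.
From s(1) = -7: 3A + 5B = -7.
Solving: A = - \frac{33}{2}, B = \frac{17}{2}.
So s(n) = - \frac{33 \cdot 3^{n}}{2} + \frac{17 \cdot 5^{n}}{2}.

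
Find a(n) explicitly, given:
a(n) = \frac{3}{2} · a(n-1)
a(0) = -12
Pure geometric recurrence with ratio \frac{3}{2}.
By induction a(n) = a(0) · (\frac{3}{2})^n = - 12 \left(\frac{3}{2}\right)^{n}.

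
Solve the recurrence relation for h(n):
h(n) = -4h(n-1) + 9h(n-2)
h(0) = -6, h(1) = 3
Characteristic equation: x² + 4x - 9 = 0.
Discriminant Δ = (-4)² + 4·(9) = 52.
Roots r₁,₂ = (-4 ± √52)/2, so r₁ = -2 + \sqrt{13}, r₂ = - \sqrt{13} - 2.
General solution: h(n) = A·r₁^n + B·r₂^n.
From the initial conditions, A + B = -6 and r₁A + r₂B = 3.
Since r₁ - r₂ = √52: A = (3 - (-6)r₂)/√52 = -3 - \frac{9 \sqrt{13}}{26}, and B = -6 - A = -3 + \frac{9 \sqrt{13}}{26}.
So h(n) = \left(-3 - \frac{9 \sqrt{13}}{26}\right)\left(-2 + \sqrt{13}\right)^n + \left(-3 + \frac{9 \sqrt{13}}{26}\right)\left(- \sqrt{13} - 2\right)^n.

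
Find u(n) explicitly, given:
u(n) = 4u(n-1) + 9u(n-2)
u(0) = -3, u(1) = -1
Characteristic equation: x² - 4x - 9 = 0.
Discriminant Δ = (4)² + 4·(9) = 52.
Roots r₁,₂ = (4 ± √52)/2, so r₁ = 2 + \sqrt{13}, r₂ = 2 - \sqrt{13}.
General solution: u(n) = A·r₁^n + B·r₂^n.
From the initial conditions, A + B = -3 and r₁A + r₂B = -1.
Since r₁ - r₂ = √52: A = (-1 - (-3)r₂)/√52 = - \frac{3}{2} + \frac{5 \sqrt{13}}{26}, and B = -3 - A = - \frac{3}{2} - \frac{5 \sqrt{13}}{26}.
So u(n) = \left(- \frac{3}{2} + \frac{5 \sqrt{13}}{26}\right)\left(2 + \sqrt{13}\right)^n + \left(- \frac{3}{2} - \frac{5 \sqrt{13}}{26}\right)\left(2 - \sqrt{13}\right)^n.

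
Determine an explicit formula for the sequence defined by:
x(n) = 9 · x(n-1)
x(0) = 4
Pure geometric recurrence with ratio 9.
By induction x(n) = x(0) · (9)^n = 4 \cdot 9^{n}.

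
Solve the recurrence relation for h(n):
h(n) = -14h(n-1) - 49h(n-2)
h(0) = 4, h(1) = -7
Characteristic equation: x² + 14x + 49 = 0, which is (x - (-7))².
Repeated root r = -7.
General solution: h(n) = (A + Bn)·(-7)^n.
From h(0) = 4: A = 4.
From h(1) = -7: (A + B)·(-7) = -7 ⇒ B = -3.
So h(n) = \left(4 - 3 n\right) \cdot (-7)^n.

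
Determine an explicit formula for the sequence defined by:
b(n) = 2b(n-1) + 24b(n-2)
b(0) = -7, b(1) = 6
Characteristic equation: x² - 2x - 24 = 0, which factors as (x - (-4))(x - (6)) = 0.
Roots r₁ = -4, r₂ = 6 (distinct).
General solution: b(n) = A·(-4)^n + B·(6)^n.
From b(0) = -7: A + B = -7.
From b(1) = 6: -4A + 6B = 6.
Solving: A = - \frac{24}{5}, B = - \frac{11}{5}.
So b(n) = - \frac{24 \left(-4\right)^{n}}{5} - \frac{11 \cdot 6^{n}}{5}.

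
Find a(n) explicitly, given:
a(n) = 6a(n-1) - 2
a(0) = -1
First-order linear non-homogeneous.
Homogeneous solution: a_h(n) = A·(6)^n.
Try constant particular solution a_p = K: K = 6K - 2 ⇒ K = \frac{2}{5}.
General: a(n) = A·(6)^n + \frac{2}{5}.
Apply a(0) = -1: A + \frac{2}{5} = -1 ⇒ A = - \frac{7}{5}.
So a(n) = \frac{2}{5} - \frac{7 \cdot 6^{n}}{5}.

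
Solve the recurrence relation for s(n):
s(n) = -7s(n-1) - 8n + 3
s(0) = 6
First-order linear with linear forcing.
Homogeneous solution: s_h(n) = A·(-7)^n.
Try particular s_p(n) = pn + q. Substituting:
  pn + q = -7(p(n-1) + q) - 8n + 3.
Matching the n-coefficient: p = -7p - 8 ⇒ p = -1.
Matching constants: q = 7p - 7q + 3 ⇒ q = - \frac{1}{2}.
General: s(n) = A·(-7)^n - n - \frac{1}{2}.
Apply s(0) = 6: A - \frac{1}{2} = 6 ⇒ A = \frac{13}{2}.
So s(n) = \frac{13 \left(-7\right)^{n}}{2} - n - \frac{1}{2}.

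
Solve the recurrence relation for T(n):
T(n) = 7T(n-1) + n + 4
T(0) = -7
First-order linear with linear forcing.
Homogeneous solution: T_h(n) = A·(7)^n.
Try particular T_p(n) = pn + q. Substituting:
  pn + q = 7(p(n-1) + q) + n + 4.
Matching the n-coefficient: p = 7p + 1 ⇒ p = - \frac{1}{6}.
Matching constants: q = -7p + 7q + 4 ⇒ q = - \frac{31}{36}.
General: T(n) = A·(7)^n - \frac{n}{6} - \frac{31}{36}.
Apply T(0) = -7: A - \frac{31}{36} = -7 ⇒ A = - \frac{221}{36}.
So T(n) = - \frac{221 \cdot 7^{n}}{36} - \frac{n}{6} - \frac{31}{36}.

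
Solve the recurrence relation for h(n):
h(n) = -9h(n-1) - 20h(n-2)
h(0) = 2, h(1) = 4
Characteristic equation: x² + 9x + 20 = 0, which factors as (x - (-4))(x - (-5)) = 0.
Roots r₁ = -4, r₂ = -5 (distinct).
General solution: h(n) = A·(-4)^n + B·(-5)^n.
From h(0) = 2: A + B = 2.
From h(1) = 4: -4A - 5B = 4.
Solving: A = 14, B = -12.
So h(n) = 14 \left(-4\right)^{n} - 12 \left(-5\right)^{n}.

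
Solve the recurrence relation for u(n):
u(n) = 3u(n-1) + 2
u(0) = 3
First-order linear non-homogeneous.
Homogeneous solution: u_h(n) = A·(3)^n.
Try constant particular solution u_p = K: K = 3K + 2 ⇒ K = -1.
General: u(n) = A·(3)^n - 1.
Apply u(0) = 3: A - 1 = 3 ⇒ A = 4.
So u(n) = 4 \cdot 3^{n} - 1.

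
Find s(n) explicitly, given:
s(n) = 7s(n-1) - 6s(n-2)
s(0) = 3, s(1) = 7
Characteristic equation: x² - 7x + 6 = 0, which factors as (x - (1))(x - (6)) = 0.
Roots r₁ = 1, r₂ = 6 (distinct).
General solution: s(n) = A·(1)^n + B·(6)^n.
From s(0) = 3: A + B = 3.
From s(1) = 7: A + 6B = 7.
Solving: A = \frac{11}{5}, B = \frac{4}{5}.
So s(n) = \frac{4 \cdot 6^{n}}{5} + \frac{11}{5}.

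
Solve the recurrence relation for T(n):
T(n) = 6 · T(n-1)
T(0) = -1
Pure geometric recurrence with ratio 6.
By induction T(n) = T(0) · (6)^n = - 6^{n}.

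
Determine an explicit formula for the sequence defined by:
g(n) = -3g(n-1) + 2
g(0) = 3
First-order linear non-homogeneous.
Homogeneous solution: g_h(n) = A·(-3)^n.
Try constant particular solution g_p = K: K = -3K + 2 ⇒ K = \frac{1}{2}.
General: g(n) = A·(-3)^n + \frac{1}{2}.
Apply g(0) = 3: A + \frac{1}{2} = 3 ⇒ A = \frac{5}{2}.
So g(n) = \frac{5 \left(-3\right)^{n}}{2} + \frac{1}{2}.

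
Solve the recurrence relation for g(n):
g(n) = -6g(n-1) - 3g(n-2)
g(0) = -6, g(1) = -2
Characteristic equation: x² + 6x + 3 = 0.
Discriminant Δ = (-6)² + 4·(-3) = 24.
Roots r₁,₂ = (-6 ± √24)/2, so r₁ = -3 + \sqrt{6}, r₂ = -3 - \sqrt{6}.
General solution: g(n) = A·r₁^n + B·r₂^n.
From the initial conditions, A + B = -6 and r₁A + r₂B = -2.
Since r₁ - r₂ = √24: A = (-2 - (-6)r₂)/√24 = - \frac{5 \sqrt{6}}{3} - 3, and B = -6 - A = -3 + \frac{5 \sqrt{6}}{3}.
So g(n) = \left(- \frac{5 \sqrt{6}}{3} - 3\right)\left(-3 + \sqrt{6}\right)^n + \left(-3 + \frac{5 \sqrt{6}}{3}\right)\left(-3 - \sqrt{6}\right)^n.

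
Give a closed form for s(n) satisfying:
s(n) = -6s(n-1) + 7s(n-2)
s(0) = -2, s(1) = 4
Characteristic equation: x² + 6x - 7 = 0, which factors as (x - (1))(x - (-7)) = 0.
Roots r₁ = 1, r₂ = -7 (distinct).
General solution: s(n) = A·(1)^n + B·(-7)^n.
From s(0) = -2: A + B = -2.
From s(1) = 4: A - 7B = 4.
Solving: A = - \frac{5}{4}, B = - \frac{3}{4}.
So s(n) = - \frac{3 \left(-7\right)^{n}}{4} - \frac{5}{4}.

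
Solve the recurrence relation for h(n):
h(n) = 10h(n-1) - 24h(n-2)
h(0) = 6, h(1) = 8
Characteristic equation: x² - 10x + 24 = 0, which factors as (x - (6))(x - (4)) = 0.
Roots r₁ = 6, r₂ = 4 (distinct).
General solution: h(n) = A·(6)^n + B·(4)^n.
From h(0) = 6: A + B = 6.
From h(1) = 8: 6A + 4B = 8.
Solving: A = -8, B = 14.
So h(n) = 14 \cdot 4^{n} - 8 \cdot 6^{n}.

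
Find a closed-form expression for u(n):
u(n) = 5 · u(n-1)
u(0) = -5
Pure geometric recurrence with ratio 5.
By induction u(n) = u(0) · (5)^n = - 5 \cdot 5^{n}.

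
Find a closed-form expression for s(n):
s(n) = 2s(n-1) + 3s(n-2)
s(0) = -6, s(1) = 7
Characteristic equation: x² - 2x - 3 = 0, which factors as (x - (-1))(x - (3)) = 0.
Roots r₁ = -1, r₂ = 3 (distinct).
General solution: s(n) = A·(-1)^n + B·(3)^n.
From s(0) = -6: A + B = -6.
From s(1) = 7: -A + 3B = 7.
Solving: A = - \frac{25}{4}, B = \frac{1}{4}.
So s(n) = - \frac{25 \left(-1\right)^{n}}{4} + \frac{3^{n}}{4}.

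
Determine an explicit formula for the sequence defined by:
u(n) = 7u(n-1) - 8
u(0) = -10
First-order linear non-homogeneous.
Homogeneous solution: u_h(n) = A·(7)^n.
Try constant particular solution u_p = K: K = 7K - 8 ⇒ K = \frac{4}{3}.
General: u(n) = A·(7)^n + \frac{4}{3}.
Apply u(0) = -10: A + \frac{4}{3} = -10 ⇒ A = - \frac{34}{3}.
So u(n) = \frac{4}{3} - \frac{34 \cdot 7^{n}}{3}.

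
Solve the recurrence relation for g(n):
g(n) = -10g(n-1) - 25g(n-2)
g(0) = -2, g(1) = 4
Characteristic equation: x² + 10x + 25 = 0, which is (x - (-5))².
Repeated root r = -5.
General solution: g(n) = (A + Bn)·(-5)^n.
From g(0) = -2: A = -2.
From g(1) = 4: (A + B)·(-5) = 4 ⇒ B = \frac{6}{5}.
So g(n) = \left(\frac{6 n}{5} - 2\right) \cdot (-5)^n.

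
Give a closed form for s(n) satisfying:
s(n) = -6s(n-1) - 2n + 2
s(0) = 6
First-order linear with linear forcing.
Homogeneous solution: s_h(n) = A·(-6)^n.
Try particular s_p(n) = pn + q. Substituting:
  pn + q = -6(p(n-1) + q) - 2n + 2.
Matching the n-coefficient: p = -6p - 2 ⇒ p = - \frac{2}{7}.
Matching constants: q = 6p - 6q + 2 ⇒ q = \frac{2}{49}.
General: s(n) = A·(-6)^n - \frac{2 n}{7} + \frac{2}{49}.
Apply s(0) = 6: A + \frac{2}{49} = 6 ⇒ A = \frac{292}{49}.
So s(n) = \frac{292 \left(-6\right)^{n}}{49} - \frac{2 n}{7} + \frac{2}{49}.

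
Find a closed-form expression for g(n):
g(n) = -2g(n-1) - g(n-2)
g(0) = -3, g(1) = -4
Characteristic equation: x² + 2x + 1 = 0, which is (x - (-1))².
Repeated root r = -1.
General solution: g(n) = (A + Bn)·(-1)^n.
From g(0) = -3: A = -3.
From g(1) = -4: (A + B)·(-1) = -4 ⇒ B = 7.
So g(n) = \left(7 n - 3\right) \cdot (-1)^n.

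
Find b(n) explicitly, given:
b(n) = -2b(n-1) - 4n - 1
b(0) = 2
First-order linear with linear forcing.
Homogeneous solution: b_h(n) = A·(-2)^n.
Try particular b_p(n) = pn + q. Substituting:
  pn + q = -2(p(n-1) + q) - 4n - 1.
Matching the n-coefficient: p = -2p - 4 ⇒ p = - \frac{4}{3}.
Matching constants: q = 2p - 2q - 1 ⇒ q = - \frac{11}{9}.
General: b(n) = A·(-2)^n - \frac{4 n}{3} - \frac{11}{9}.
Apply b(0) = 2: A - \frac{11}{9} = 2 ⇒ A = \frac{29}{9}.
So b(n) = \frac{29 \left(-2\right)^{n}}{9} - \frac{4 n}{3} - \frac{11}{9}.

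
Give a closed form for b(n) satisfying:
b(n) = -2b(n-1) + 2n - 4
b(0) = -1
First-order linear with linear forcing.
Homogeneous solution: b_h(n) = A·(-2)^n.
Try particular b_p(n) = pn + q. Substituting:
  pn + q = -2(p(n-1) + q) + 2n - 4.
Matching the n-coefficient: p = -2p + 2 ⇒ p = \frac{2}{3}.
Matching constants: q = 2p - 2q - 4 ⇒ q = - \frac{8}{9}.
General: b(n) = A·(-2)^n + \frac{2 n}{3} - \frac{8}{9}.
Apply b(0) = -1: A - \frac{8}{9} = -1 ⇒ A = - \frac{1}{9}.
So b(n) = - \frac{\left(-2\right)^{n}}{9} + \frac{2 n}{3} - \frac{8}{9}.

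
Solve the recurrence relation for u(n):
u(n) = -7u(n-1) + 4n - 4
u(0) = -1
First-order linear with linear forcing.
Homogeneous solution: u_h(n) = A·(-7)^n.
Try particular u_p(n) = pn + q. Substituting:
  pn + q = -7(p(n-1) + q) + 4n - 4.
Matching the n-coefficient: p = -7p + 4 ⇒ p = \frac{1}{2}.
Matching constants: q = 7p - 7q - 4 ⇒ q = - \frac{1}{16}.
General: u(n) = A·(-7)^n + \frac{n}{2} - \frac{1}{16}.
Apply u(0) = -1: A - \frac{1}{16} = -1 ⇒ A = - \frac{15}{16}.
So u(n) = - \frac{15 \left(-7\right)^{n}}{16} + \frac{n}{2} - \frac{1}{16}.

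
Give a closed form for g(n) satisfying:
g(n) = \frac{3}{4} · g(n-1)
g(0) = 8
Pure geometric recurrence with ratio \frac{3}{4}.
By induction g(n) = g(0) · (\frac{3}{4})^n = 8 \left(\frac{3}{4}\right)^{n}.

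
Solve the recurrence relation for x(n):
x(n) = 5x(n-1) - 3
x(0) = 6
First-order linear non-homogeneous.
Homogeneous solution: x_h(n) = A·(5)^n.
Try constant particular solution x_p = K: K = 5K - 3 ⇒ K = \frac{3}{4}.
General: x(n) = A·(5)^n + \frac{3}{4}.
Apply x(0) = 6: A + \frac{3}{4} = 6 ⇒ A = \frac{21}{4}.
So x(n) = \frac{21 \cdot 5^{n}}{4} + \frac{3}{4}.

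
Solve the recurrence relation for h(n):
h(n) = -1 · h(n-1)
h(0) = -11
Pure geometric recurrence with ratio -1.
By induction h(n) = h(0) · (-1)^n = - 11 \left(-1\right)^{n}.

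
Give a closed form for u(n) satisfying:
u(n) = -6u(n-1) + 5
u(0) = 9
First-order linear non-homogeneous.
Homogeneous solution: u_h(n) = A·(-6)^n.
Try constant particular solution u_p = K: K = -6K + 5 ⇒ K = \frac{5}{7}.
General: u(n) = A·(-6)^n + \frac{5}{7}.
Apply u(0) = 9: A + \frac{5}{7} = 9 ⇒ A = \frac{58}{7}.
So u(n) = \frac{58 \left(-6\right)^{n}}{7} + \frac{5}{7}.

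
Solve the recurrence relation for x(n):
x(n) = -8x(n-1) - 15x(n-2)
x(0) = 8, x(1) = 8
Characteristic equation: x² + 8x + 15 = 0, which factors as (x - (-5))(x - (-3)) = 0.
Roots r₁ = -5, r₂ = -3 (distinct).
General solution: x(n) = A·(-5)^n + B·(-3)^n.
From x(0) = 8: A + B = 8.
From x(1) = 8: -5A - 3B = 8.
Solving: A = -16, B = 24.
So x(n) = 24 \left(-3\right)^{n} - 16 \left(-5\right)^{n}.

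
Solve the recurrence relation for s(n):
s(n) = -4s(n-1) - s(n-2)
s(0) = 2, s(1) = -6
Characteristic equation: x² + 4x + 1 = 0.
Discriminant Δ = (-4)² + 4·(-1) = 12.
Roots r₁,₂ = (-4 ± √12)/2, so r₁ = -2 + \sqrt{3}, r₂ = -2 - \sqrt{3}.
General solution: s(n) = A·r₁^n + B·r₂^n.
From the initial conditions, A + B = 2 and r₁A + r₂B = -6.
Since r₁ - r₂ = √12: A = (-6 - (2)r₂)/√12 = 1 - \frac{\sqrt{3}}{3}, and B = 2 - A = \frac{\sqrt{3}}{3} + 1.
So s(n) = \left(1 - \frac{\sqrt{3}}{3}\right)\left(-2 + \sqrt{3}\right)^n + \left(\frac{\sqrt{3}}{3} + 1\right)\left(-2 - \sqrt{3}\right)^n.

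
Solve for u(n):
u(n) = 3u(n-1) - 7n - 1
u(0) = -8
First-order linear with linear forcing.
Homogeneous solution: u_h(n) = A·(3)^n.
Try particular u_p(n) = pn + q. Substituting:
  pn + q = 3(p(n-1) + q) - 7n - 1.
Matching the n-coefficient: p = 3p - 7 ⇒ p = \frac{7}{2}.
Matching constants: q = -3p + 3q - 1 ⇒ q = \frac{23}{4}.
General: u(n) = A·(3)^n + \frac{7 n}{2} + \frac{23}{4}.
Apply u(0) = -8: A + \frac{23}{4} = -8 ⇒ A = - \frac{55}{4}.
So u(n) = - \frac{55 \cdot 3^{n}}{4} + \frac{7 n}{2} + \frac{23}{4}.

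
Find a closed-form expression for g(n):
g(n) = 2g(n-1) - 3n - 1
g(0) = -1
First-order linear with linear forcing.
Homogeneous solution: g_h(n) = A·(2)^n.
Try particular g_p(n) = pn + q. Substituting:
  pn + q = 2(p(n-1) + q) - 3n - 1.
Matching the n-coefficient: p = 2p - 3 ⇒ p = 3.
Matching constants: q = -2p + 2q - 1 ⇒ q = 7.
General: g(n) = A·(2)^n + 3 n + 7.
Apply g(0) = -1: A + 7 = -1 ⇒ A = -8.
So g(n) = - 8 \cdot 2^{n} + 3 n + 7.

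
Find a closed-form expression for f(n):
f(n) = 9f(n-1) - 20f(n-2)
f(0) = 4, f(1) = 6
Characteristic equation: x² - 9x + 20 = 0, which factors as (x - (5))(x - (4)) = 0.
Roots r₁ = 5, r₂ = 4 (distinct).
General solution: f(n) = A·(5)^n + B·(4)^n.
From f(0) = 4: A + B = 4.
From f(1) = 6: 5A + 4B = 6.
Solving: A = -10, B = 14.
So f(n) = 14 \cdot 4^{n} - 10 \cdot 5^{n}.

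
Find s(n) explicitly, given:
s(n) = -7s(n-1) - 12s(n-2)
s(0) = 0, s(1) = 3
Characteristic equation: x² + 7x + 12 = 0, which factors as (x - (-4))(x - (-3)) = 0.
Roots r₁ = -4, r₂ = -3 (distinct).
General solution: s(n) = A·(-4)^n + B·(-3)^n.
From s(0) = 0: A + B = 0.
From s(1) = 3: -4A - 3B = 3.
Solving: A = -3, B = 3.
So s(n) = 3 \left(-3\right)^{n} - 3 \left(-4\right)^{n}.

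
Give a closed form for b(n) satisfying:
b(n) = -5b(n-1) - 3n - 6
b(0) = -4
First-order linear with linear forcing.
Homogeneous solution: b_h(n) = A·(-5)^n.
Try particular b_p(n) = pn + q. Substituting:
  pn + q = -5(p(n-1) + q) - 3n - 6.
Matching the n-coefficient: p = -5p - 3 ⇒ p = - \frac{1}{2}.
Matching constants: q = 5p - 5q - 6 ⇒ q = - \frac{17}{12}.
General: b(n) = A·(-5)^n - \frac{n}{2} - \frac{17}{12}.
Apply b(0) = -4: A - \frac{17}{12} = -4 ⇒ A = - \frac{31}{12}.
So b(n) = - \frac{31 \left(-5\right)^{n}}{12} - \frac{n}{2} - \frac{17}{12}.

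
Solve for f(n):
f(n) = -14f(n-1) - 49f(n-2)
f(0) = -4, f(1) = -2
Characteristic equation: x² + 14x + 49 = 0, which is (x - (-7))².
Repeated root r = -7.
General solution: f(n) = (A + Bn)·(-7)^n.
From f(0) = -4: A = -4.
From f(1) = -2: (A + B)·(-7) = -2 ⇒ B = \frac{30}{7}.
So f(n) = \left(\frac{30 n}{7} - 4\right) \cdot (-7)^n.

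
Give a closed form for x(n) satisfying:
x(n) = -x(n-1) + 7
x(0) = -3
First-order linear non-homogeneous.
Homogeneous solution: x_h(n) = A·(-1)^n.
Try constant particular solution x_p = K: K = -K + 7 ⇒ K = \frac{7}{2}.
General: x(n) = A·(-1)^n + \frac{7}{2}.
Apply x(0) = -3: A + \frac{7}{2} = -3 ⇒ A = - \frac{13}{2}.
So x(n) = \frac{7}{2} - \frac{13 \left(-1\right)^{n}}{2}.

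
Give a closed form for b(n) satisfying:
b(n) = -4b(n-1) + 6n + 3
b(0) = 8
First-order linear with linear forcing.
Homogeneous solution: b_h(n) = A·(-4)^n.
Try particular b_p(n) = pn + q. Substituting:
  pn + q = -4(p(n-1) + q) + 6n + 3.
Matching the n-coefficient: p = -4p + 6 ⇒ p = \frac{6}{5}.
Matching constants: q = 4p - 4q + 3 ⇒ q = \frac{39}{25}.
General: b(n) = A·(-4)^n + \frac{6 n}{5} + \frac{39}{25}.
Apply b(0) = 8: A + \frac{39}{25} = 8 ⇒ A = \frac{161}{25}.
So b(n) = \frac{161 \left(-4\right)^{n}}{25} + \frac{6 n}{5} + \frac{39}{25}.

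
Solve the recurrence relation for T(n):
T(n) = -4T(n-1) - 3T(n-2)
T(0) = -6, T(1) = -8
Characteristic equation: x² + 4x + 3 = 0, which factors as (x - (-3))(x - (-1)) = 0.
Roots r₁ = -3, r₂ = -1 (distinct).
General solution: T(n) = A·(-3)^n + B·(-1)^n.
From T(0) = -6: A + B = -6.
From T(1) = -8: -3A - B = -8.
Solving: A = 7, B = -13.
So T(n) = - 13 \left(-1\right)^{n} + 7 \left(-3\right)^{n}.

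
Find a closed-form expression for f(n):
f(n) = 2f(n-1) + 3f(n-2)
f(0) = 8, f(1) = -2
Characteristic equation: x² - 2x - 3 = 0, which factors as (x - (-1))(x - (3)) = 0.
Roots r₁ = -1, r₂ = 3 (distinct).
General solution: f(n) = A·(-1)^n + B·(3)^n.
From f(0) = 8: A + B = 8.
From f(1) = -2: -A + 3B = -2.
Solving: A = \frac{13}{2}, B = \frac{3}{2}.
So f(n) = \frac{13 \left(-1\right)^{n}}{2} + \frac{3 \cdot 3^{n}}{2}.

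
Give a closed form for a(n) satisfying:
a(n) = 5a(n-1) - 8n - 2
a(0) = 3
First-order linear with linear forcing.
Homogeneous solution: a_h(n) = A·(5)^n.
Try particular a_p(n) = pn + q. Substituting:
  pn + q = 5(p(n-1) + q) - 8n - 2.
Matching the n-coefficient: p = 5p - 8 ⇒ p = 2.
Matching constants: q = -5p + 5q - 2 ⇒ q = 3.
General: a(n) = A·(5)^n + 2 n + 3.
Apply a(0) = 3: A + 3 = 3 ⇒ A = 0.
So a(n) = 2 n + 3.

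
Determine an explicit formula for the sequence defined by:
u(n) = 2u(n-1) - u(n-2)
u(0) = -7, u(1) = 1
Characteristic equation: x² - 2x + 1 = 0, which is (x - (1))².
Repeated root r = 1.
General solution: u(n) = (A + Bn)·(1)^n.
From u(0) = -7: A = -7.
From u(1) = 1: (A + B)·(1) = 1 ⇒ B = 8.
So u(n) = \left(8 n - 7\right) \cdot (1)^n.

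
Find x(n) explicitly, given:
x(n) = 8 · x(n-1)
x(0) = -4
Pure geometric recurrence with ratio 8.
By induction x(n) = x(0) · (8)^n = - 4 \cdot 8^{n}.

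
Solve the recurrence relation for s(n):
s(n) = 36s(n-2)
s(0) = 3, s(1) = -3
Characteristic equation: x² - 36 = 0, which factors as (x - (-6))(x - (6)) = 0.
Roots r₁ = -6, r₂ = 6 (distinct).
General solution: s(n) = A·(-6)^n + B·(6)^n.
From s(0) = 3: A + B = 3.
From s(1) = -3: -6A + 6B = -3.
Solving: A = \frac{7}{4}, B = \frac{5}{4}.
So s(n) = \frac{7 \left(-6\right)^{n}}{4} + \frac{5 \cdot 6^{n}}{4}.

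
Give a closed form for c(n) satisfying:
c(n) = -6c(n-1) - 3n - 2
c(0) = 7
First-order linear with linear forcing.
Homogeneous solution: c_h(n) = A·(-6)^n.
Try particular c_p(n) = pn + q. Substituting:
  pn + q = -6(p(n-1) + q) - 3n - 2.
Matching the n-coefficient: p = -6p - 3 ⇒ p = - \frac{3}{7}.
Matching constants: q = 6p - 6q - 2 ⇒ q = - \frac{32}{49}.
General: c(n) = A·(-6)^n - \frac{3 n}{7} - \frac{32}{49}.
Apply c(0) = 7: A - \frac{32}{49} = 7 ⇒ A = \frac{375}{49}.
So c(n) = \frac{375 \left(-6\right)^{n}}{49} - \frac{3 n}{7} - \frac{32}{49}.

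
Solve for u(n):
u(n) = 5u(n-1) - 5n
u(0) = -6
First-order linear with linear forcing.
Homogeneous solution: u_h(n) = A·(5)^n.
Try particular u_p(n) = pn + q. Substituting:
  pn + q = 5(p(n-1) + q) - 5n.
Matching the n-coefficient: p = 5p - 5 ⇒ p = \frac{5}{4}.
Matching constants: q = -5p + 5q ⇒ q = \frac{25}{16}.
General: u(n) = A·(5)^n + \frac{5 n}{4} + \frac{25}{16}.
Apply u(0) = -6: A + \frac{25}{16} = -6 ⇒ A = - \frac{121}{16}.
So u(n) = - \frac{121 \cdot 5^{n}}{16} + \frac{5 n}{4} + \frac{25}{16}.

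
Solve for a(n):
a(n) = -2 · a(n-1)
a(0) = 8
Pure geometric recurrence with ratio -2.
By induction a(n) = a(0) · (-2)^n = 8 \left(-2\right)^{n}.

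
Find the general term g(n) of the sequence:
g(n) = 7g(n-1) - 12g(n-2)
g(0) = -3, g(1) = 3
Characteristic equation: x² - 7x + 12 = 0, which factors as (x - (3))(x - (4)) = 0.
Roots r₁ = 3, r₂ = 4 (distinct).
General solution: g(n) = A·(3)^n + B·(4)^n.
From g(0) = -3: A + B = -3.
From g(1) = 3: 3A + 4B = 3.
Solving: A = -15, B = 12.
So g(n) = - 15 \cdot 3^{n} + 12 \cdot 4^{n}.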